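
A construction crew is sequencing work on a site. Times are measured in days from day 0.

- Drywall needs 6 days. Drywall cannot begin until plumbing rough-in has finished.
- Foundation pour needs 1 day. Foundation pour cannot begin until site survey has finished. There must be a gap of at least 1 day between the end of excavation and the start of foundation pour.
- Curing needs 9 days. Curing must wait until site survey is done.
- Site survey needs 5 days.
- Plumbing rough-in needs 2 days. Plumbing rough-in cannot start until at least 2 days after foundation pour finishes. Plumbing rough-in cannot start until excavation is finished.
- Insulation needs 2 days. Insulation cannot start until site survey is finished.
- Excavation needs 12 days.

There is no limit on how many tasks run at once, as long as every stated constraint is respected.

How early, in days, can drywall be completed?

24

Excavation can start immediately at day 0; it finishes at day 12.
Site survey has no prerequisites, so it starts at day 0 and finishes at day 5.
For foundation pour: site survey (finishes day 5); excavation (finishes day 12, plus 1-day gap → day 13). Taking the maximum gives a start of day 13, and it finishes at 13 + 1 = day 14.
Plumbing rough-in needs all of foundation pour (finishes day 14, plus 2-day gap → day 16); excavation (finishes day 12). That puts its earliest start at day 16; it finishes at 16 + 2 = day 18.
After plumbing rough-in (finishes day 18), drywall can start at day 18 and finishes at day 24.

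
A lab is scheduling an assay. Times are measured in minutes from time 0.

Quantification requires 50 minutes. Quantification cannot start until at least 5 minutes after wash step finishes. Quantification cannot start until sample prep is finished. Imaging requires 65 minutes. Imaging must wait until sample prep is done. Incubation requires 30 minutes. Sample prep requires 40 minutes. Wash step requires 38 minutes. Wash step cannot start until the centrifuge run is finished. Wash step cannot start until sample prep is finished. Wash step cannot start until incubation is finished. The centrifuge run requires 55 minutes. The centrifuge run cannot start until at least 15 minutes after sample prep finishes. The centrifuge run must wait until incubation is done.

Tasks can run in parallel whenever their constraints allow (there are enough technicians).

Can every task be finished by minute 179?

No

Incubation has no prerequisites, so it starts at minute 0 and finishes at minute 30.
Sample prep can start immediately at minute 0; it finishes at minute 40.
After sample prep (finishes minute 40), imaging can start at minute 40 and finishes at minute 105.
The centrifuge run needs all of sample prep (finishes minute 40, plus 15-minute gap → minute 55); incubation (finishes minute 30). That puts its earliest start at minute 55; it finishes at 55 + 55 = minute 110.
For wash step: the centrifuge run (finishes minute 110); sample prep (finishes minute 40); incubation (finishes minute 30). Taking the maximum gives a start of minute 110, and it finishes at 110 + 38 = minute 148.
Quantification has to wait for wash step (finishes minute 148, plus 5-minute gap → minute 153); sample prep (finishes minute 40). The latest of these is minute 153, so quantification runs minute 153 to 153 + 50 = minute 203.
The earliest everything can be done is minute 203, which is after the deadline of 179, so it is not possible.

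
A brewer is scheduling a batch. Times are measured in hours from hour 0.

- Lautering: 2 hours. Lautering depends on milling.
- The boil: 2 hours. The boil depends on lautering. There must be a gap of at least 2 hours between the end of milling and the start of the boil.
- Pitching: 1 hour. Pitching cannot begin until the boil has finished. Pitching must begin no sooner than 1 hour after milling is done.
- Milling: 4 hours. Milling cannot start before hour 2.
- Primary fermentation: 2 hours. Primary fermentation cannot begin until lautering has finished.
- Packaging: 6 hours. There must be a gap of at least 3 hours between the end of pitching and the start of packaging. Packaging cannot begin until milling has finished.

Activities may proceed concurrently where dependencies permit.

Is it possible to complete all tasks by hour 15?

After its own release at hour 2, milling can start at hour 2 and finishes at hour 6.
Lautering waits on milling (finishes hour 6), so it starts at hour 6 and finishes at 6 + 2 = hour 8.
Primary fermentation cannot begin until lautering (finishes hour 8). It runs from hour 8 to 8 + 2 = hour 10.
The boil needs all of lautering (finishes hour 8); milling (finishes hour 6, plus 2-hour gap → hour 8). That puts its earliest start at hour 8; it finishes at 8 + 2 = hour 10.
Pitching needs all of the boil (finishes hour 10); milling (finishes hour 6, plus 1-hour gap → hour 7). That puts its earliest start at hour 10; it finishes at 10 + 1 = hour 11.
Packaging has to wait for pitching (finishes hour 11, plus 3-hour gap → hour 14); milling (finishes hour 6). The latest of these is hour 14, so packaging runs hour 14 to 14 + 6 = hour 20.
The earliest everything can be done is hour 20, which is after the deadline of 15, so it is not possible.

No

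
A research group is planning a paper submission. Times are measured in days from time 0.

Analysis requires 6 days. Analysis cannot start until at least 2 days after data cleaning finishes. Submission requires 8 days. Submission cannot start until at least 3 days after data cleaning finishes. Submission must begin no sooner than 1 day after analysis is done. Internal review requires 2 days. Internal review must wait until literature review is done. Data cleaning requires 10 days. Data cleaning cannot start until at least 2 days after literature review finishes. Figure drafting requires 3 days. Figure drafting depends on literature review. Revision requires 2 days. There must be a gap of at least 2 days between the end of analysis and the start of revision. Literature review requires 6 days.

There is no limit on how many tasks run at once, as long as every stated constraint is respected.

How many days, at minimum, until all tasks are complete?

35

Literature review can start immediately at day 0; it finishes at day 6.
Internal review waits on literature review (finishes day 6), so it starts at day 6 and finishes at 6 + 2 = day 8.
Figure drafting cannot begin until literature review (finishes day 6). It runs from day 6 to 6 + 3 = day 9.
Data cleaning waits on literature review (finishes day 6, plus 2-day gap → day 8), so it starts at day 8 and finishes at 8 + 10 = day 18.
After data cleaning (finishes day 18, plus 2-day gap → day 20), analysis can start at day 20 and finishes at day 26.
Submission needs all of data cleaning (finishes day 18, plus 3-day gap → day 21); analysis (finishes day 26, plus 1-day gap → day 27). That puts its earliest start at day 27; it finishes at 27 + 8 = day 35.
Revision cannot begin until analysis (finishes day 26, plus 2-day gap → day 28). It runs from day 28 to 28 + 2 = day 30.
All tasks are finished once the last one completes. Finish times: Literature review at 6, Data cleaning at 18, Analysis at 26, Figure drafting at 9, Internal review at 8, Revision at 30, Submission at 35. The latest is day 35.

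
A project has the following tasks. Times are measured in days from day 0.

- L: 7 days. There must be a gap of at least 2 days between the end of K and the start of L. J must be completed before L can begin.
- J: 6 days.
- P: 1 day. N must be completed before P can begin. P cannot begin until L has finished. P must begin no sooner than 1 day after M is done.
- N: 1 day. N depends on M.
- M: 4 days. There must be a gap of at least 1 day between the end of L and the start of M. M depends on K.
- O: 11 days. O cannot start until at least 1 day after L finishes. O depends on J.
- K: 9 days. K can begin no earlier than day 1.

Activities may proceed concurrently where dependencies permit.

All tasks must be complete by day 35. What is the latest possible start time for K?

5

Nothing follows P; the deadline of day 35 is its only limit. It must start by 35 − 1 = day 34.
N must finish before P (must start by day 34). With a 1-day duration, N must start by 34 − 1 = day 33.
M must finish in time for N (must start by day 33); P (must start by day 34, minus 1-day gap → day 33). The tightest is day 33, so M must start by 33 − 4 = day 29.
To finish by day 35, O (duration 11) must start no later than day 24.
L feeds M (must start by day 29, minus 1-day gap → day 28); O (must start by day 24, minus 1-day gap → day 23); P (must start by day 34). Taking the minimum, L must finish by day 23 and start by 23 − 7 = day 16.
K feeds L (must start by day 16, minus 2-day gap → day 14); M (must start by day 29). Taking the minimum, K must finish by day 14 and start by 14 − 9 = day 5.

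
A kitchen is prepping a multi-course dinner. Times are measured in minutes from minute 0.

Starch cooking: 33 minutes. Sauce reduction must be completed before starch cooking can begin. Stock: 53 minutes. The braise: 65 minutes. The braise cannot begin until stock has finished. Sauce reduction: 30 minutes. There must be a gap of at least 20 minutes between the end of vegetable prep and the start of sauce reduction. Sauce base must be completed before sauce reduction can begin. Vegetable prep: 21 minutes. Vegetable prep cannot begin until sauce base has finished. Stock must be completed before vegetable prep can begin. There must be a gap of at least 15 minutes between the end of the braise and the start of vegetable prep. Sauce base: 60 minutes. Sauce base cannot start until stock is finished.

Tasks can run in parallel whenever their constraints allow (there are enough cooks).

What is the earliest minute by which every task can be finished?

237

Stock can start immediately at minute 0; it finishes at minute 53.
The braise waits on stock (finishes minute 53), so it starts at minute 53 and finishes at 53 + 65 = minute 118.
After stock (finishes minute 53), sauce base can start at minute 53 and finishes at minute 113.
Vegetable prep needs all of sauce base (finishes minute 113); stock (finishes minute 53); the braise (finishes minute 118, plus 15-minute gap → minute 133). That puts its earliest start at minute 133; it finishes at 133 + 21 = minute 154.
Sauce reduction needs all of vegetable prep (finishes minute 154, plus 20-minute gap → minute 174); sauce base (finishes minute 113). That puts its earliest start at minute 174; it finishes at 174 + 30 = minute 204.
Starch cooking waits on sauce reduction (finishes minute 204), so it starts at minute 204 and finishes at 204 + 33 = minute 237.
All tasks are finished once the last one completes. Finish times: Stock at 53, Sauce base at 113, The braise at 118, Vegetable prep at 154, Sauce reduction at 204, Starch cooking at 237. The latest is minute 237.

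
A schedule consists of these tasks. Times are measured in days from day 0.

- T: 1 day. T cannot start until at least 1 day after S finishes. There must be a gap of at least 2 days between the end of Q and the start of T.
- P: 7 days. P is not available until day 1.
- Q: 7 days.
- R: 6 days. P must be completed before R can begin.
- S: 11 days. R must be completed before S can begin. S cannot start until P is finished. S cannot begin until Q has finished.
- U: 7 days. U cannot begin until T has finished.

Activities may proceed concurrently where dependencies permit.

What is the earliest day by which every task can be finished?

34

Q has no prerequisites, so it starts at day 0 and finishes at day 7.
P cannot begin until its own release at day 1. It runs from day 1 to 1 + 7 = day 8.
R waits on P (finishes day 8), so it starts at day 8 and finishes at 8 + 6 = day 14.
S cannot start until R (finishes day 14); P (finishes day 8); Q (finishes day 7). The controlling bound is day 14, so S finishes at 14 + 11 = day 25.
For T: S (finishes day 25, plus 1-day gap → day 26); Q (finishes day 7, plus 2-day gap → day 9). Taking the maximum gives a start of day 26, and it finishes at 26 + 1 = day 27.
U waits on T (finishes day 27), so it starts at day 27 and finishes at 27 + 7 = day 34.
All tasks are finished once the last one completes. Finish times: P at 8, Q at 7, R at 14, S at 25, T at 27, U at 34. The latest is day 34.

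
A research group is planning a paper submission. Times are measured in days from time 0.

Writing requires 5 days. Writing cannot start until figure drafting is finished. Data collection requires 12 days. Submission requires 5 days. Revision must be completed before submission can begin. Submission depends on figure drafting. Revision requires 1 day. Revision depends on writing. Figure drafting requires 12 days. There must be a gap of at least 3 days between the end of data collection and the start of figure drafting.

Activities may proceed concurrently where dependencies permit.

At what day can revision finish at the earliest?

33

Nothing blocks data collection, so it runs from day 0 to day 12.
After data collection (finishes day 12, plus 3-day gap → day 15), figure drafting can start at day 15 and finishes at day 27.
After figure drafting (finishes day 27), writing can start at day 27 and finishes at day 32.
After writing (finishes day 32), revision can start at day 32 and finishes at day 33.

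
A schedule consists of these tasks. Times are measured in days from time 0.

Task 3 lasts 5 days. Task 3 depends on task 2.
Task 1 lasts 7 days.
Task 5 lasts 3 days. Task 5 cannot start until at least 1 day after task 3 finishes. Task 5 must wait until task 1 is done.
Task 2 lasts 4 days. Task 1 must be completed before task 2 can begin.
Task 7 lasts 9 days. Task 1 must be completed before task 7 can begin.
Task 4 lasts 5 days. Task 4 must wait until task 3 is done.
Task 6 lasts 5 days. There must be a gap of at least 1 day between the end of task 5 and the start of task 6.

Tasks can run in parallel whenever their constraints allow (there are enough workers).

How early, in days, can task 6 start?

Nothing blocks task 1, so it runs from day 0 to day 7.
Task 2 waits on task 1 (finishes day 7), so it starts at day 7 and finishes at 7 + 4 = day 11.
Task 3 cannot begin until task 2 (finishes day 11). It runs from day 11 to 11 + 5 = day 16.
Task 5 needs all of task 3 (finishes day 16, plus 1-day gap → day 17); task 1 (finishes day 7). That puts its earliest start at day 17; it finishes at 17 + 3 = day 20.
Task 6 waits on task 5 (finishes day 20, plus 1-day gap → day 21), so the earliest it can start is day 21.

21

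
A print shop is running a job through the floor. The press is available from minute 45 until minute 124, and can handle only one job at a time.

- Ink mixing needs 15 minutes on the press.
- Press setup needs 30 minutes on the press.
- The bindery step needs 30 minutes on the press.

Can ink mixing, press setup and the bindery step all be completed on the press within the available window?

The press window is 124 − 45 = 79 minutes.
Running back to back, the jobs need 15 + 30 + 30 = 75 minutes on the press.
Since 75 ≤ 79, they fit within the window.

Yes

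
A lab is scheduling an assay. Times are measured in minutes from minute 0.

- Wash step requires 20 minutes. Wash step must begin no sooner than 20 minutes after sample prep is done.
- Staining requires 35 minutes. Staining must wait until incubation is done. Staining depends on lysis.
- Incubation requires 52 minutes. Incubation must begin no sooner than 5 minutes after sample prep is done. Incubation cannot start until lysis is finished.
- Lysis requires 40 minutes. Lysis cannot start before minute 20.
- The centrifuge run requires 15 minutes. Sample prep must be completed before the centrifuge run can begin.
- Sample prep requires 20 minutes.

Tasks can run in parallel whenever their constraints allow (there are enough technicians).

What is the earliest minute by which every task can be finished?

Lysis waits on its own release at minute 20, so it starts at minute 20 and finishes at 20 + 40 = minute 60.
Sample prep has no prerequisites, so it starts at minute 0 and finishes at minute 20.
After sample prep (finishes minute 20, plus 20-minute gap → minute 40), wash step can start at minute 40 and finishes at minute 60.
The centrifuge run cannot begin until sample prep (finishes minute 20). It runs from minute 20 to 20 + 15 = minute 35.
For incubation: sample prep (finishes minute 20, plus 5-minute gap → minute 25); lysis (finishes minute 60). Taking the maximum gives a start of minute 60, and it finishes at 60 + 52 = minute 112.
For staining: incubation (finishes minute 112); lysis (finishes minute 60). Taking the maximum gives a start of minute 112, and it finishes at 112 + 35 = minute 147.
All tasks are finished once the last one completes. Finish times: Sample prep at 20, Lysis at 60, Incubation at 112, The centrifuge run at 35, Wash step at 60, Staining at 147. The latest is minute 147.

147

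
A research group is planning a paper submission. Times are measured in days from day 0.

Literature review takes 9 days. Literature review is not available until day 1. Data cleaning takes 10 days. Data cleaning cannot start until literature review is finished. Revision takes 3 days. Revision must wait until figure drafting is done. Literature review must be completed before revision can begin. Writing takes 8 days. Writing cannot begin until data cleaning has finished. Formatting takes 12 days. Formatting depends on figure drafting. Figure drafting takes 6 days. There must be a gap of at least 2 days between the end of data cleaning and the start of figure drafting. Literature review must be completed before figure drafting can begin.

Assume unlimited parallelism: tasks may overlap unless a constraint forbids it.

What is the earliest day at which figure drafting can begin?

After its own release at day 1, literature review can start at day 1 and finishes at day 10.
Data cleaning waits on literature review (finishes day 10), so it starts at day 10 and finishes at 10 + 10 = day 20.
Figure drafting waits on data cleaning (finishes day 20, plus 2-day gap → day 22); literature review (finishes day 10). The latest of these is day 22, which is the earliest figure drafting can start.

22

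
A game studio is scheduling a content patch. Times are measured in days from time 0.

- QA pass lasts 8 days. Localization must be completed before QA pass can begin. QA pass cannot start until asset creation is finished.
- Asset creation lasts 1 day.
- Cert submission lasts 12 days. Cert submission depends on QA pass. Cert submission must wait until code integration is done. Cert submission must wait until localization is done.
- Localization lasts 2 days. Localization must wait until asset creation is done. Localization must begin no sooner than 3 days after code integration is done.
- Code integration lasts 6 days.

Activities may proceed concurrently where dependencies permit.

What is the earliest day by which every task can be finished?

Code integration can start immediately at day 0; it finishes at day 6.
Nothing blocks asset creation, so it runs from day 0 to day 1.
Localization needs all of asset creation (finishes day 1); code integration (finishes day 6, plus 3-day gap → day 9). That puts its earliest start at day 9; it finishes at 9 + 2 = day 11.
QA pass has to wait for localization (finishes day 11); asset creation (finishes day 1). The latest of these is day 11, so QA pass runs day 11 to 11 + 8 = day 19.
Cert submission cannot start until QA pass (finishes day 19); code integration (finishes day 6); localization (finishes day 11). The controlling bound is day 19, so cert submission finishes at 19 + 12 = day 31.
All tasks are finished once the last one completes. Finish times: Asset creation at 1, Code integration at 6, Localization at 11, QA pass at 19, Cert submission at 31. The latest is day 31.

31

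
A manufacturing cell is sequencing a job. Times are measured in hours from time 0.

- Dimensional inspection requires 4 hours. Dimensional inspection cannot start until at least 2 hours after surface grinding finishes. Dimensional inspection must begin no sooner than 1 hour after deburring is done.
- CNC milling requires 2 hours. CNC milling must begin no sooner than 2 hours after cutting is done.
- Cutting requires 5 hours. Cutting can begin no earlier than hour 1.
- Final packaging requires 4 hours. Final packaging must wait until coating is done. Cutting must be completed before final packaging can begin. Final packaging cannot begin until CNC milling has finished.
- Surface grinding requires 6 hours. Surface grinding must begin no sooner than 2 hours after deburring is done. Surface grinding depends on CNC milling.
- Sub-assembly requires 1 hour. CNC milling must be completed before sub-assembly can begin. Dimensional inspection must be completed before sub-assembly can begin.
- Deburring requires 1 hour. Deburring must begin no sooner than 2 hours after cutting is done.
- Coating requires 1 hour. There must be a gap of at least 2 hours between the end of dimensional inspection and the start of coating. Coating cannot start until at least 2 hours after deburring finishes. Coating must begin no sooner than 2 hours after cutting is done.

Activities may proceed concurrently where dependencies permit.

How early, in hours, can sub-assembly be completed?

After its own release at hour 1, cutting can start at hour 1 and finishes at hour 6.
CNC milling waits on cutting (finishes hour 6, plus 2-hour gap → hour 8), so it starts at hour 8 and finishes at 8 + 2 = hour 10.
After cutting (finishes hour 6, plus 2-hour gap → hour 8), deburring can start at hour 8 and finishes at hour 9.
For surface grinding: deburring (finishes hour 9, plus 2-hour gap → hour 11); CNC milling (finishes hour 10). Taking the maximum gives a start of hour 11, and it finishes at 11 + 6 = hour 17.
For dimensional inspection: surface grinding (finishes hour 17, plus 2-hour gap → hour 19); deburring (finishes hour 9, plus 1-hour gap → hour 10). Taking the maximum gives a start of hour 19, and it finishes at 19 + 4 = hour 23.
Sub-assembly needs all of CNC milling (finishes hour 10); dimensional inspection (finishes hour 23). That puts its earliest start at hour 23; it finishes at 23 + 1 = hour 24.

24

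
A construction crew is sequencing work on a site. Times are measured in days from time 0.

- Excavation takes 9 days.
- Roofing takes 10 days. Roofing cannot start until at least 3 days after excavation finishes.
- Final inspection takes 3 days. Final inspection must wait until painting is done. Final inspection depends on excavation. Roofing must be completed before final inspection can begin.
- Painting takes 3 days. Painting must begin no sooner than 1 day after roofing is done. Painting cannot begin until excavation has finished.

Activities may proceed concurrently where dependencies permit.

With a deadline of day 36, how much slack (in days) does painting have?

7

Excavation can start immediately at day 0; it finishes at day 9.
After excavation (finishes day 9, plus 3-day gap → day 12), roofing can start at day 12 and finishes at day 22.
Painting has to wait for roofing (finishes day 22, plus 1-day gap → day 23); excavation (finishes day 9). The latest of these is day 23, so painting runs day 23 to 23 + 3 = day 26.

Working backward from the deadline:
Nothing follows final inspection; the deadline of day 36 is its only limit. It must start by 36 − 3 = day 33.
Painting feeds into final inspection (must start by day 33); so painting must finish by day 33 and therefore start by day 30.
So painting can start as early as day 23 and as late as day 30, giving 30 − 23 = 7 days of slack.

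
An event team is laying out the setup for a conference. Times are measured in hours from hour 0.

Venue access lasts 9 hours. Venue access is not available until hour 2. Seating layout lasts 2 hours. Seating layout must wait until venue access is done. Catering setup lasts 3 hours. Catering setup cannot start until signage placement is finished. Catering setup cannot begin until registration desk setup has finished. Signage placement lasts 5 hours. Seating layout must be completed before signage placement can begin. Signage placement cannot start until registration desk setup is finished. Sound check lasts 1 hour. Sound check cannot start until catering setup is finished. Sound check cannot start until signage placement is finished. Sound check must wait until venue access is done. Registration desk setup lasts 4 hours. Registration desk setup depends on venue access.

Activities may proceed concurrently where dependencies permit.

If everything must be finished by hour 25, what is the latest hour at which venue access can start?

3

Sound check must finish by hour 25; it takes 1 hour, so it must start by 25 − 1 = hour 24.
Catering setup feeds into sound check (must start by hour 24); so catering setup must finish by hour 24 and therefore start by hour 21.
For signage placement: catering setup (must start by hour 21); sound check (must start by hour 24). The most restrictive is hour 21; with a 5-hour duration, signage placement must start by hour 16.
Since signage placement (must start by hour 16) depends on it, seating layout must finish by hour 16. Backing off its 2-hour duration gives a latest start of hour 14.
Registration desk setup feeds signage placement (must start by hour 16); catering setup (must start by hour 21). Taking the minimum, registration desk setup must finish by hour 16 and start by 16 − 4 = hour 12.
Venue access has several dependents: seating layout (must start by hour 14); registration desk setup (must start by hour 12); sound check (must start by hour 24). The earliest of those limits is hour 12, so venue access must start by 12 − 9 = hour 3.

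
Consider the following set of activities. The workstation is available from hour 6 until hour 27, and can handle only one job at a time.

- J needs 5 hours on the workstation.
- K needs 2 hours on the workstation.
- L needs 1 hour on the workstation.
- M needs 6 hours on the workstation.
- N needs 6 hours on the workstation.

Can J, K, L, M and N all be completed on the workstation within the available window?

The workstation window is 27 − 6 = 21 hours.
Running back to back, the jobs need 5 + 2 + 1 + 6 + 6 = 20 hours on the workstation.
Since 20 ≤ 21, they fit within the window.

Yes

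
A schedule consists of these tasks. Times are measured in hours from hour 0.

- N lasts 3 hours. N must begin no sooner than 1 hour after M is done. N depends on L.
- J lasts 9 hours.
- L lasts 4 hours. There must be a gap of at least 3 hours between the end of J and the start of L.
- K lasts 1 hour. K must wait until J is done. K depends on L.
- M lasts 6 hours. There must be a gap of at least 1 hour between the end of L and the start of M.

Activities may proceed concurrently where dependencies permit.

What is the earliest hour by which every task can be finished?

27

J has no prerequisites, so it starts at hour 0 and finishes at hour 9.
After J (finishes hour 9, plus 3-hour gap → hour 12), L can start at hour 12 and finishes at hour 16.
M cannot begin until L (finishes hour 16, plus 1-hour gap → hour 17). It runs from hour 17 to 17 + 6 = hour 23.
N cannot start until M (finishes hour 23, plus 1-hour gap → hour 24); L (finishes hour 16). The controlling bound is hour 24, so N finishes at 24 + 3 = hour 27.
K has to wait for J (finishes hour 9); L (finishes hour 16). The latest of these is hour 16, so K runs hour 16 to 16 + 1 = hour 17.
All tasks are finished once the last one completes. Finish times: J at 9, K at 17, L at 16, M at 23, N at 27. The latest is hour 27.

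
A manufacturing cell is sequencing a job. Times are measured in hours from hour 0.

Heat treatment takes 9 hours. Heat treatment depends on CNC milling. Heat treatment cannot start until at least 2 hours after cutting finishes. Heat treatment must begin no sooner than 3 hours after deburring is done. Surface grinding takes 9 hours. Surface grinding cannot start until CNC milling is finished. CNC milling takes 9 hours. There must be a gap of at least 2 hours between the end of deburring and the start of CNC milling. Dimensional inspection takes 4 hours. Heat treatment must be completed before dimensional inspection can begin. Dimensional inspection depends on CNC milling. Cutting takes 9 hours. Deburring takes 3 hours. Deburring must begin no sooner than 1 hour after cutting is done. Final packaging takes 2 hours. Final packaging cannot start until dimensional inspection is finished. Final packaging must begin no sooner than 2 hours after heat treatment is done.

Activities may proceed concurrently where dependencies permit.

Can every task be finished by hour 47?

Yes

Cutting has no prerequisites, so it starts at hour 0 and finishes at hour 9.
Deburring cannot begin until cutting (finishes hour 9, plus 1-hour gap → hour 10). It runs from hour 10 to 10 + 3 = hour 13.
CNC milling waits on deburring (finishes hour 13, plus 2-hour gap → hour 15), so it starts at hour 15 and finishes at 15 + 9 = hour 24.
Surface grinding waits on CNC milling (finishes hour 24), so it starts at hour 24 and finishes at 24 + 9 = hour 33.
Heat treatment cannot start until CNC milling (finishes hour 24); cutting (finishes hour 9, plus 2-hour gap → hour 11); deburring (finishes hour 13, plus 3-hour gap → hour 16). The controlling bound is hour 24, so heat treatment finishes at 24 + 9 = hour 33.
Dimensional inspection cannot start until heat treatment (finishes hour 33); CNC milling (finishes hour 24). The controlling bound is hour 33, so dimensional inspection finishes at 33 + 4 = hour 37.
Final packaging cannot start until dimensional inspection (finishes hour 37); heat treatment (finishes hour 33, plus 2-hour gap → hour 35). The controlling bound is hour 37, so final packaging finishes at 37 + 2 = hour 39.
Every task is finished by hour 39, which is no later than the deadline of 47, so the schedule is feasible.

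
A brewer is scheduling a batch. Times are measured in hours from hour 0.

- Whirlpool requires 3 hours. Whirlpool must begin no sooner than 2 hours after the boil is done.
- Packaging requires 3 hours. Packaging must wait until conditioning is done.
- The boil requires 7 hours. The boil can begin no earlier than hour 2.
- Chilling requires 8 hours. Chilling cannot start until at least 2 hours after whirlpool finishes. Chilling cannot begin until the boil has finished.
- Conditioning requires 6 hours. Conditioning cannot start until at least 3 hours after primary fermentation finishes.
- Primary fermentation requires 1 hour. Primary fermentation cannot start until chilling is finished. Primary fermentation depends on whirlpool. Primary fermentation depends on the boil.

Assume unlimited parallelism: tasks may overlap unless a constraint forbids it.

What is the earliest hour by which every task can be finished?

37

After its own release at hour 2, the boil can start at hour 2 and finishes at hour 9.
After the boil (finishes hour 9, plus 2-hour gap → hour 11), whirlpool can start at hour 11 and finishes at hour 14.
Chilling has to wait for whirlpool (finishes hour 14, plus 2-hour gap → hour 16); the boil (finishes hour 9). The latest of these is hour 16, so chilling runs hour 16 to 16 + 8 = hour 24.
Primary fermentation cannot start until chilling (finishes hour 24); whirlpool (finishes hour 14); the boil (finishes hour 9). The controlling bound is hour 24, so primary fermentation finishes at 24 + 1 = hour 25.
After primary fermentation (finishes hour 25, plus 3-hour gap → hour 28), conditioning can start at hour 28 and finishes at hour 34.
Packaging cannot begin until conditioning (finishes hour 34). It runs from hour 34 to 34 + 3 = hour 37.
All tasks are finished once the last one completes. Finish times: The boil at 9, Whirlpool at 14, Chilling at 24, Primary fermentation at 25, Conditioning at 34, Packaging at 37. The latest is hour 37.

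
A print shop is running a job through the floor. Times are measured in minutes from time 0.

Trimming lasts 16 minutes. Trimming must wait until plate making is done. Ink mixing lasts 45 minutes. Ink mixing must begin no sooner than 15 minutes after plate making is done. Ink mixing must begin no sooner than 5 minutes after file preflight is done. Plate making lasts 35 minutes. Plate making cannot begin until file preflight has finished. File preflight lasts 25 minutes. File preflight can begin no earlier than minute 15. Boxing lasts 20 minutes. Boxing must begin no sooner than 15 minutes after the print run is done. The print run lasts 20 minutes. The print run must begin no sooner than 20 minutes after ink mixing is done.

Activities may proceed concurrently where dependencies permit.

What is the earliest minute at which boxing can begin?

190

After its own release at minute 15, file preflight can start at minute 15 and finishes at minute 40.
Plate making cannot begin until file preflight (finishes minute 40). It runs from minute 40 to 40 + 35 = minute 75.
Ink mixing needs all of plate making (finishes minute 75, plus 15-minute gap → minute 90); file preflight (finishes minute 40, plus 5-minute gap → minute 45). That puts its earliest start at minute 90; it finishes at 90 + 45 = minute 135.
The print run cannot begin until ink mixing (finishes minute 135, plus 20-minute gap → minute 155). It runs from minute 155 to 155 + 20 = minute 175.
Boxing waits on the print run (finishes minute 175, plus 15-minute gap → minute 190), so the earliest it can start is minute 190.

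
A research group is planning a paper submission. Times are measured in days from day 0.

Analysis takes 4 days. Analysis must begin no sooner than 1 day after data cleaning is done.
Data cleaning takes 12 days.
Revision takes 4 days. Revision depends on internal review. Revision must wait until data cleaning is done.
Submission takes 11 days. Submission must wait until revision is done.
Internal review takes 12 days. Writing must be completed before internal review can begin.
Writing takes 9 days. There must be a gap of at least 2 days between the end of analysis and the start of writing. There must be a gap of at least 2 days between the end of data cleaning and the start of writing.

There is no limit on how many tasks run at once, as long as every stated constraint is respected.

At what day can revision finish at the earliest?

44

Nothing blocks data cleaning, so it runs from day 0 to day 12.
After data cleaning (finishes day 12, plus 1-day gap → day 13), analysis can start at day 13 and finishes at day 17.
Writing has to wait for analysis (finishes day 17, plus 2-day gap → day 19); data cleaning (finishes day 12, plus 2-day gap → day 14). The latest of these is day 19, so writing runs day 19 to 19 + 9 = day 28.
After writing (finishes day 28), internal review can start at day 28 and finishes at day 40.
For revision: internal review (finishes day 40); data cleaning (finishes day 12). Taking the maximum gives a start of day 40, and it finishes at 40 + 4 = day 44.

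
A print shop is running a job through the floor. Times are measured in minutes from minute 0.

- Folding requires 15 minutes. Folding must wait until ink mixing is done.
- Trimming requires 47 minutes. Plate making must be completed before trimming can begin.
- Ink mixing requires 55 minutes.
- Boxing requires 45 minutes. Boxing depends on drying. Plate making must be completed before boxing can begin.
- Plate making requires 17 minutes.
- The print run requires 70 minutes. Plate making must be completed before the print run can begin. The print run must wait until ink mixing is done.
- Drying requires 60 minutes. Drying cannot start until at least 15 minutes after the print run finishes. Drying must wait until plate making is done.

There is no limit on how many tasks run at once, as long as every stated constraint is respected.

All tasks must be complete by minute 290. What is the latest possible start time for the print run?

Boxing has no dependents, so it just needs to finish by minute 290. Starting by 290 − 45 = minute 245 achieves that.
Drying feeds into boxing (must start by minute 245); so drying must finish by minute 245 and therefore start by minute 185.
The print run must finish before drying (must start by minute 185, minus 15-minute gap → minute 170). With a 70-minute duration, the print run must start by 170 − 70 = minute 100.

100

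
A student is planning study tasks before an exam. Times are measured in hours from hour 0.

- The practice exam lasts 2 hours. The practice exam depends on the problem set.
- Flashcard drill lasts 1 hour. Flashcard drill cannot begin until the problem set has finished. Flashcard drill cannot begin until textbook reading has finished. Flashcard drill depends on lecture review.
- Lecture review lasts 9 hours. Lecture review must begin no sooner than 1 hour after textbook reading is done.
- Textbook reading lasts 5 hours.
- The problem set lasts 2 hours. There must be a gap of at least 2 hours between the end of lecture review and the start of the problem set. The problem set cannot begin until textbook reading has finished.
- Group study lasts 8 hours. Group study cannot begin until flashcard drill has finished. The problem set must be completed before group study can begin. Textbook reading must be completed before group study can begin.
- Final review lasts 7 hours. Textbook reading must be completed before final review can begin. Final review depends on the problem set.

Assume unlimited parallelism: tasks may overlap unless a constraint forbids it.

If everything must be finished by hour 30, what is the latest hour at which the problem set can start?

To finish by hour 30, group study (duration 8) must start no later than hour 22.
Flashcard drill has to be done before group study (must start by hour 22). That means finishing by hour 22, i.e. starting by 22 − 1 = hour 21.
The practice exam must finish by hour 30; it takes 2 hours, so it must start by 30 − 2 = hour 28.
Nothing follows final review; the deadline of hour 30 is its only limit. It must start by 30 − 7 = hour 23.
The problem set must finish in time for flashcard drill (must start by hour 21); the practice exam (must start by hour 28); group study (must start by hour 22); final review (must start by hour 23). The tightest is hour 21, so the problem set must start by 21 − 2 = hour 19.

19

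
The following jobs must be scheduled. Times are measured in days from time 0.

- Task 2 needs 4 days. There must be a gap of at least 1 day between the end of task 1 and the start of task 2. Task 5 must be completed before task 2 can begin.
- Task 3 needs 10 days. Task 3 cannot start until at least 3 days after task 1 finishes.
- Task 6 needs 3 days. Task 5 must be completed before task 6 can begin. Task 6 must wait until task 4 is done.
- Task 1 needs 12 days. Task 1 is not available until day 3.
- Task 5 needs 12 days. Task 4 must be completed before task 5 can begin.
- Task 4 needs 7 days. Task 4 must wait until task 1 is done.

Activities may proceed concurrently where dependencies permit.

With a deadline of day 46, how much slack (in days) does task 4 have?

8

Task 1 cannot begin until its own release at day 3. It runs from day 3 to 3 + 12 = day 15.
Task 4 waits on task 1 (finishes day 15), so it starts at day 15 and finishes at 15 + 7 = day 22.

Working backward from the deadline:
Task 2 must finish by day 46; it takes 4 days, so it must start by 46 − 4 = day 42.
Task 6 has no dependents, so it just needs to finish by day 46. Starting by 46 − 3 = day 43 achieves that.
Task 5 must finish in time for task 2 (must start by day 42); task 6 (must start by day 43). The tightest is day 42, so task 5 must start by 42 − 12 = day 30.
For task 4: task 5 (must start by day 30); task 6 (must start by day 43). The most restrictive is day 30; with a 7-day duration, task 4 must start by day 23.
So task 4 can start as early as day 15 and as late as day 23, giving 23 − 15 = 8 days of slack.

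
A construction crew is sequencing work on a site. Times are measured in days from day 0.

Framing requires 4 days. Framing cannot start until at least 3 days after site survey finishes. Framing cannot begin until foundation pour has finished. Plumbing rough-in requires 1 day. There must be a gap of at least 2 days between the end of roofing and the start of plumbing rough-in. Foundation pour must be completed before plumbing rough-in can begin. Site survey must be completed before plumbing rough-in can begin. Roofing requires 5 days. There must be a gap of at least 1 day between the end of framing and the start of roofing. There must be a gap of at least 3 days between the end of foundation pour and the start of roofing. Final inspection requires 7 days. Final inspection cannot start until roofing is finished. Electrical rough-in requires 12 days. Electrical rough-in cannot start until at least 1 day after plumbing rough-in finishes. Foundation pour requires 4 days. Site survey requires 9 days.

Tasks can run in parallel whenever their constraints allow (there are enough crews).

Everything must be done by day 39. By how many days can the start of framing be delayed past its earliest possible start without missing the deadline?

1

Foundation pour can start immediately at day 0; it finishes at day 4.
Site survey can start immediately at day 0; it finishes at day 9.
For framing: site survey (finishes day 9, plus 3-day gap → day 12); foundation pour (finishes day 4). Taking the maximum gives a start of day 12, and it finishes at 12 + 4 = day 16.

Working backward from the deadline:
To finish by day 39, electrical rough-in (duration 12) must start no later than day 27.
Plumbing rough-in feeds into electrical rough-in (must start by day 27, minus 1-day gap → day 26); so plumbing rough-in must finish by day 26 and therefore start by day 25.
Final inspection has no dependents, so it just needs to finish by day 39. Starting by 39 − 7 = day 32 achieves that.
Roofing has several dependents: plumbing rough-in (must start by day 25, minus 2-day gap → day 23); final inspection (must start by day 32). The earliest of those limits is day 23, so roofing must start by 23 − 5 = day 18.
Framing must finish before roofing (must start by day 18, minus 1-day gap → day 17). With a 4-day duration, framing must start by 17 − 4 = day 13.
So framing can start as early as day 12 and as late as day 13, giving 13 − 12 = 1 day of slack.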